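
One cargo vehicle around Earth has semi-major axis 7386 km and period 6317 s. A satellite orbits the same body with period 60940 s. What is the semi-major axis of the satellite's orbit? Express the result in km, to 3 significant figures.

a₂ ≈ 33500 km

Kepler's third law: a³ ∝ T², so a₂ = a₁ (T₂/T₁)^(2/3).
T₂/T₁ = 9.647, (T₂/T₁)^(2/3) = 4.532.
a₂ = 7386 × 4.532 = 33470 km.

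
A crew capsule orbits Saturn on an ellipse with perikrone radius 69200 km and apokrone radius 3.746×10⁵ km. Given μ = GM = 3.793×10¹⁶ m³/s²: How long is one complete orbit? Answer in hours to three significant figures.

Semi-major axis a = (r_p + r_a)/2 = (69200 + 3.7460×10⁵)/2 = 2.2190×10⁵ km = 2.219×10⁸ m.
By Kepler's third law T = 2π√(a³/μ) = 2π × 1.697×10⁴ = 1.066×10⁵ s.
= 29.62 hours.

T ≈ 29.6 hours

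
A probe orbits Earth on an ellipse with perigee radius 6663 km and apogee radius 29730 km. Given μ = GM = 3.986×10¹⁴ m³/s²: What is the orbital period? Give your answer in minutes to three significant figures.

Semi-major axis a = (r_p + r_a)/2 = (6663.0 + 29730)/2 = 18196 km = 1.820×10⁷ m.
By Kepler's third law T = 2π√(a³/μ) = 2π × 3.888×10³ = 2.443×10⁴ s.
= 407.1 minutes.

T ≈ 407 minutes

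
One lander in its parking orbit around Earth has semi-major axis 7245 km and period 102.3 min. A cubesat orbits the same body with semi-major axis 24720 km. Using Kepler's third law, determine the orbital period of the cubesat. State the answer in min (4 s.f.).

T₂ ≈ 644.7 min

Kepler's third law: T² ∝ a³, so T₂ = T₁ (a₂/a₁)^(3/2).
a₂/a₁ = 3.412, (a₂/a₁)^(3/2) = 6.303.
T₂ = 102.3 × 6.303 = 644.7 min.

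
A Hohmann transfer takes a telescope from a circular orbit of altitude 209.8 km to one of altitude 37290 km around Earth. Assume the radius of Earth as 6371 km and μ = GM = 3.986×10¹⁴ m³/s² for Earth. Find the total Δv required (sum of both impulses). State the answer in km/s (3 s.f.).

r₁ = 6371 + 209.8 = 6580.8 km = 6.5808×10⁶ m.
r₂ = 6371 + 37290 = 43661 km = 4.3661×10⁷ m.
Transfer ellipse a_t = (r₁ + r₂)/2 = 2.512×10⁷ m.
At r₁: circular v_c1 = √(μ/r₁) = 7783 m/s; transfer-perigee v_p = √[μ(2/r₁ − 1/a_t)] = 10260 m/s.
Δv₁ = v_p − v_c1 = 2478 m/s.
At r₂: circular v_c2 = √(μ/r₂) = 3021 m/s; transfer-apogee v_a = √[μ(2/r₂ − 1/a_t)] = 1546 m/s.
Δv₂ = v_c2 − v_a = 1475 m/s.
Total Δv = Δv₁ + Δv₂ = 3953 m/s = 3.953 km/s.

Δv_total ≈ 3.95 km/s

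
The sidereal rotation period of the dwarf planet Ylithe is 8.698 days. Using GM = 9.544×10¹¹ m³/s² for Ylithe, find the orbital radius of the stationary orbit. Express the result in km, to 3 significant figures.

r_sync ≈ 23900 km

T = 8.698 days = 7.515×10⁵ s.
A synchronous orbit has period T, so by Kepler's third law a = (μT²/4π²)^(1/3).
μT²/4π² = 9.544×10¹¹ × (7.515×10⁵)² / 39.48 = 1.365×10²² m³.
a = 2.390×10⁷ m = 23901 km.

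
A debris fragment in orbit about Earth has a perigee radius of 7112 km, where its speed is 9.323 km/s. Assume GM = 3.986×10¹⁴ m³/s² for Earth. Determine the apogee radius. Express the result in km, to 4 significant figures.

r_p = 7.112×10⁶ m.
Specific energy ε = v²/2 − μ/r = -1.259×10⁷ J/kg, so a = −μ/(2ε) = 1.583×10⁷ m.
The apsides satisfy r_p + r_a = 2a, so the apogee radius is 2a − r_p = 2.456×10⁷ m = 24556 km.

apogee radius ≈ 24560 km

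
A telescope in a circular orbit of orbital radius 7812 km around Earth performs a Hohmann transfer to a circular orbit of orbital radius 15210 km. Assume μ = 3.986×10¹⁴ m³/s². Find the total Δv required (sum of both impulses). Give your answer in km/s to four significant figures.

r₁ = 7812 km = 7.812×10⁶ m.
r₂ = 15210 km = 1.521×10⁷ m.
Transfer ellipse a_t = (r₁ + r₂)/2 = 1.151×10⁷ m.
At r₁: circular v_c1 = √(μ/r₁) = 7143 m/s; transfer-perigee v_p = √[μ(2/r₁ − 1/a_t)] = 8211 m/s.
Δv₁ = v_p − v_c1 = 1068 m/s.
At r₂: circular v_c2 = √(μ/r₂) = 5119 m/s; transfer-apogee v_a = √[μ(2/r₂ − 1/a_t)] = 4217 m/s.
Δv₂ = v_c2 − v_a = 902.0 m/s.
Total Δv = Δv₁ + Δv₂ = 1970 m/s = 1.970 km/s.

Δv_total ≈ 1.970 km/s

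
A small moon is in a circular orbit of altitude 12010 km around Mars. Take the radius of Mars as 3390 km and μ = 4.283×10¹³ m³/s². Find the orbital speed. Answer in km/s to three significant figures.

v ≈ 1.67 km/s

r = 3390 + 12010 = 15400 km = 1.5400×10⁷ m.
For a circular orbit v = √(μ/r) = √(4.283×10¹³ / 1.540×10⁷) = √(2.781×10⁶) = 1668 m/s.
That is 1.668 km/s.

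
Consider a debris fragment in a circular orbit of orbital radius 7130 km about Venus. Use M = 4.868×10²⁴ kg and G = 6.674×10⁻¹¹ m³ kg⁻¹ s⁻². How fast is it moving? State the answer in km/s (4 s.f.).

μ = GM = 6.674×10⁻¹¹ × 4.868×10²⁴ = 3.249×10¹⁴ m³/s².
r = 7130 km = 7.130×10⁶ m.
For a circular orbit v = √(μ/r) = √(3.249×10¹⁴ / 7.130×10⁶) = √(4.557×10⁷) = 6750 m/s.
That is 6.750 km/s.

v ≈ 6.750 km/s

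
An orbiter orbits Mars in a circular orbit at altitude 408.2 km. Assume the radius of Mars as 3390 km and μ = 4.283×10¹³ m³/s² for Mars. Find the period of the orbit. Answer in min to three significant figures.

r = 3390 + 408.2 = 3798.2 km = 3.7982×10⁶ m.
Kepler's third law: T = 2π√(r³/μ) = 2π√((3.798×10⁶)³ / 4.283×10¹³).
r³/μ = 1.279×10⁶ s², so T = 2π × 1.131×10³ = 7.107×10³ s.
Converting: 7.107×10³ s ÷ 60.00 = 118.4 min.

T ≈ 118 min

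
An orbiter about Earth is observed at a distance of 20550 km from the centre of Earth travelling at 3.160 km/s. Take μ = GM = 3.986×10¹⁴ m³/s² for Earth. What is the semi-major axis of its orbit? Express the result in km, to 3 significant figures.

a ≈ 13800 km

r = 2.055×10⁷ m.
Vis-viva rearranged: 1/a = 2/r − v²/μ = 9.732×10⁻⁸ − 2.505×10⁻⁸ = 7.227×10⁻⁸ m⁻¹.
a = 1.384×10⁷ m = 13837 km.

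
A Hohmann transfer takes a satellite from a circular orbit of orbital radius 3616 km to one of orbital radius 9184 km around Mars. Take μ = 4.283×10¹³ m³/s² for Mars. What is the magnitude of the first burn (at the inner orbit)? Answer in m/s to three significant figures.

Δv ≈ 681 m/s

r₁ = 3616 km = 3.616×10⁶ m.
r₂ = 9184 km = 9.184×10⁶ m.
Transfer ellipse a_t = (r₁ + r₂)/2 = 6.400×10⁶ m.
At r₁: circular v_c1 = √(μ/r₁) = 3442 m/s; transfer-periapsis v_p = √[μ(2/r₁ − 1/a_t)] = 4123 m/s.
Δv₁ = v_p − v_c1 = 681.1 m/s.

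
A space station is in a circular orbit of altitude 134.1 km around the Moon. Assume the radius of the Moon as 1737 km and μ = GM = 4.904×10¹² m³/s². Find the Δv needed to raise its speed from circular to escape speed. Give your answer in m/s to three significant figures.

Δv ≈ 671 m/s

r = 1737 + 134.1 = 1871.1 km = 1.8711×10⁶ m.
Circular speed v_c = √(μ/r) = 1619 m/s.
Escape speed v_esc = √(2μ/r) = √2 × v_c = 2290 m/s.
Δv = v_esc − v_c = 670.6 m/s.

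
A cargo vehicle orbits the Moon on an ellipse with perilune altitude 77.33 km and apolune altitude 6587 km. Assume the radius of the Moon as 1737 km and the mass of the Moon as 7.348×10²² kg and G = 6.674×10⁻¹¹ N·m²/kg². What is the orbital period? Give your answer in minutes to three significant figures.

μ = GM = 6.674×10⁻¹¹ × 7.348×10²² = 4.904×10¹² m³/s².
r_p = 1737 + 77.33 = 1814.3 km = 1.8143×10⁶ m.
r_a = 1737 + 6587 = 8324.0 km = 8.3240×10⁶ m.
Semi-major axis a = (r_p + r_a)/2 = (1814.3 + 8324.0)/2 = 5069.2 km = 5.069×10⁶ m.
By Kepler's third law T = 2π√(a³/μ) = 2π × 5.154×10³ = 3.238×10⁴ s.
= 539.7 minutes.

T ≈ 540 minutes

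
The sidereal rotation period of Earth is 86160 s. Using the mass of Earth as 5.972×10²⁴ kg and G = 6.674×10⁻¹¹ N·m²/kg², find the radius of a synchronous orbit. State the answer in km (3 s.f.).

r_sync ≈ 42200 km

μ = GM = 6.674×10⁻¹¹ × 5.972×10²⁴ = 3.986×10¹⁴ m³/s².
A synchronous orbit has period T, so by Kepler's third law a = (μT²/4π²)^(1/3).
μT²/4π² = 3.986×10¹⁴ × (8.616×10⁴)² / 39.48 = 7.495×10²² m³.
a = 4.216×10⁷ m = 42162 km.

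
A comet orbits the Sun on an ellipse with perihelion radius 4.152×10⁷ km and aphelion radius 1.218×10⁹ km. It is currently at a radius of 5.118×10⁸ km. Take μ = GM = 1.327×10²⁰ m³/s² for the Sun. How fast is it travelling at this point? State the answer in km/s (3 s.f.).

Semi-major axis a = (r_p + r_a)/2 = 6.2976×10⁸ km = 6.298×10¹¹ m.
Vis-viva: v² = μ(2/r − 1/a) = 1.327×10²⁰ × (3.908×10⁻¹² − 1.588×10⁻¹²) = 3.078×10⁸ m²/s².
v = 17550 m/s = 17.55 km/s.

v ≈ 17.5 km/s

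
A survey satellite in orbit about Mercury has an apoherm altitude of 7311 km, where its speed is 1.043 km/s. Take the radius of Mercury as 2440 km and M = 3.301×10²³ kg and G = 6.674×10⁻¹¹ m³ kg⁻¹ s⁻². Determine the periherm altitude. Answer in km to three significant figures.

μ = GM = 6.674×10⁻¹¹ × 3.301×10²³ = 2.203×10¹³ m³/s².
r_a = 2440 + 7311 = 9751.0 km = 9.751×10⁶ m.
Specific energy ε = v²/2 − μ/r = -1.715×10⁶ J/kg, so a = −μ/(2ε) = 6.421×10⁶ m.
The apsides satisfy r_p + r_a = 2a, so the periherm radius is 2a − r_a = 3.092×10⁶ m = 3091.8 km.
Periherm altitude = 3091.8 − 2440 = 651.84 km.

periherm altitude ≈ 652 km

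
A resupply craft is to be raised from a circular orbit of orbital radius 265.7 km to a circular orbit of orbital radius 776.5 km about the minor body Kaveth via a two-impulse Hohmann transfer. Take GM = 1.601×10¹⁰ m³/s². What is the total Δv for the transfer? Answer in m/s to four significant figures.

Δv_total ≈ 95.23 m/s

r₁ = 265.7 km = 2.657×10⁵ m.
r₂ = 776.5 km = 7.765×10⁵ m.
Transfer ellipse a_t = (r₁ + r₂)/2 = 5.211×10⁵ m.
At r₁: circular v_c1 = √(μ/r₁) = 245.5 m/s; transfer-periapsis v_p = √[μ(2/r₁ − 1/a_t)] = 299.6 m/s.
Δv₁ = v_p − v_c1 = 54.18 m/s.
At r₂: circular v_c2 = √(μ/r₂) = 143.6 m/s; transfer-apoapsis v_a = √[μ(2/r₂ − 1/a_t)] = 102.5 m/s.
Δv₂ = v_c2 − v_a = 41.06 m/s.
Total Δv = Δv₁ + Δv₂ = 95.23 m/s.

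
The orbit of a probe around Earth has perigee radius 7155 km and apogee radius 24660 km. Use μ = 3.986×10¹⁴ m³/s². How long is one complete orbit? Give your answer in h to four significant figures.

Semi-major axis a = (r_p + r_a)/2 = (7155.0 + 24660)/2 = 15908 km = 1.591×10⁷ m.
By Kepler's third law T = 2π√(a³/μ) = 2π × 3.178×10³ = 1.997×10⁴ s.
= 5.546 h.

T ≈ 5.546 h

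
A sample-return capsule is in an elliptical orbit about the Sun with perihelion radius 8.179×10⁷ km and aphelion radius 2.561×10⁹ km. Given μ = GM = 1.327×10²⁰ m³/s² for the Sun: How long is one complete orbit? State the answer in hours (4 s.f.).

T ≈ 230100 hours

Semi-major axis a = (r_p + r_a)/2 = (8.1790×10⁷ + 2.5610×10⁹)/2 = 1.3214×10⁹ km = 1.321×10¹² m.
By Kepler's third law T = 2π√(a³/μ) = 2π × 1.319×10⁸ = 8.285×10⁸ s.
= 2.301×10⁵ hours.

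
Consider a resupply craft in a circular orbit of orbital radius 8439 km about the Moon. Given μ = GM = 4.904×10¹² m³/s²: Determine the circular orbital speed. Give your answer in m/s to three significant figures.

v ≈ 762 m/s

r = 8439 km = 8.439×10⁶ m.
For a circular orbit v = √(μ/r) = √(4.904×10¹² / 8.439×10⁶) = √(5.811×10⁵) = 762.3 m/s.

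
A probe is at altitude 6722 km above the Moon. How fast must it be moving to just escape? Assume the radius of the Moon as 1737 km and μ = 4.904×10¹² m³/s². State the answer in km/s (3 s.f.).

r = 1737 + 6722 = 8459.0 km = 8.4590×10⁶ m.
Escape speed v_esc = √(2μ/r) = √(2 × 4.904×10¹² / 8.459×10⁶) = √(1.159×10⁶) = 1077 m/s.
= 1.077 km/s.

v_esc ≈ 1.08 km/s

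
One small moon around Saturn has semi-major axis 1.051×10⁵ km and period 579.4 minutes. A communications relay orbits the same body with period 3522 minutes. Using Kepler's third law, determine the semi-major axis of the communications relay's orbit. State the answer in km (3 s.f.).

Kepler's third law: a³ ∝ T², so a₂ = a₁ (T₂/T₁)^(2/3).
T₂/T₁ = 6.079, (T₂/T₁)^(2/3) = 3.331.
a₂ = 1.051×10⁵ × 3.331 = 3.501×10⁵ km.

a₂ ≈ 3.50×10⁵ km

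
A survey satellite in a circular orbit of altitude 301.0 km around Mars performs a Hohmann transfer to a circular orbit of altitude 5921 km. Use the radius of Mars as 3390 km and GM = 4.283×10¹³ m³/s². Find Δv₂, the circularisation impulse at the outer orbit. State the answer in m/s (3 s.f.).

Δv ≈ 529 m/s

r₁ = 3390 + 301.0 = 3691.0 km = 3.6910×10⁶ m.
r₂ = 3390 + 5921 = 9311.0 km = 9.3110×10⁶ m.
Transfer ellipse a_t = (r₁ + r₂)/2 = 6.501×10⁶ m.
At r₁: circular v_c1 = √(μ/r₁) = 3406 m/s; transfer-periapsis v_p = √[μ(2/r₁ − 1/a_t)] = 4077 m/s.
At r₂: circular v_c2 = √(μ/r₂) = 2145 m/s; transfer-apoapsis v_a = √[μ(2/r₂ − 1/a_t)] = 1616 m/s.
Δv₂ = v_c2 − v_a = 528.7 m/s.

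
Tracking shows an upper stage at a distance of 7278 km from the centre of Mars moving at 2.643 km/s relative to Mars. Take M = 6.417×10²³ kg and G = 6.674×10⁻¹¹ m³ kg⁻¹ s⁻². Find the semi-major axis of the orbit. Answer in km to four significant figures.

μ = GM = 6.674×10⁻¹¹ × 6.417×10²³ = 4.283×10¹³ m³/s².
r = 7.278×10⁶ m.
Vis-viva rearranged: 1/a = 2/r − v²/μ = 2.748×10⁻⁷ − 1.631×10⁻⁷ = 1.117×10⁻⁷ m⁻¹.
a = 8.953×10⁶ m = 8953.2 km.

a ≈ 8953 km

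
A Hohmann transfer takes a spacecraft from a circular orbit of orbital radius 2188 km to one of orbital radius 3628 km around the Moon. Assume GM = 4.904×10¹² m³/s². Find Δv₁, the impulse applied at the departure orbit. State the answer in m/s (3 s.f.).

Δv ≈ 175 m/s

r₁ = 2188 km = 2.188×10⁶ m.
r₂ = 3628 km = 3.628×10⁶ m.
Transfer ellipse a_t = (r₁ + r₂)/2 = 2.908×10⁶ m.
At r₁: circular v_c1 = √(μ/r₁) = 1497 m/s; transfer-perilune v_p = √[μ(2/r₁ − 1/a_t)] = 1672 m/s.
Δv₁ = v_p − v_c1 = 175.1 m/s.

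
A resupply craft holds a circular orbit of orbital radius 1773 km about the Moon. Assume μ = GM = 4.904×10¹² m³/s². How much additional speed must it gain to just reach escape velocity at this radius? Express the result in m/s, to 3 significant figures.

r = 1773 km = 1.773×10⁶ m.
Circular speed v_c = √(μ/r) = 1663 m/s.
Escape speed v_esc = √(2μ/r) = √2 × v_c = 2352 m/s.
Δv = v_esc − v_c = 688.9 m/s.

Δv ≈ 689 m/s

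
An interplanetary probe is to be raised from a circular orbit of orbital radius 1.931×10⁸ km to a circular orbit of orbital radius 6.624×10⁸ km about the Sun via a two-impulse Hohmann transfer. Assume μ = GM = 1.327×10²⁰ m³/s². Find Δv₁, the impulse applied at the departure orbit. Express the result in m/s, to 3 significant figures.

Δv ≈ 6410 m/s

r₁ = 1.931×10⁸ km = 1.931×10¹¹ m.
r₂ = 6.624×10⁸ km = 6.624×10¹¹ m.
Transfer ellipse a_t = (r₁ + r₂)/2 = 4.278×10¹¹ m.
At r₁: circular v_c1 = √(μ/r₁) = 26210 m/s; transfer-perihelion v_p = √[μ(2/r₁ − 1/a_t)] = 32620 m/s.
Δv₁ = v_p − v_c1 = 6407 m/s.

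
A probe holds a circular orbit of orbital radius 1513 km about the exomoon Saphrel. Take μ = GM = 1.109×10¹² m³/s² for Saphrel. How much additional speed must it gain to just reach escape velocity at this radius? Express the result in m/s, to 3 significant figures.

Δv ≈ 355 m/s

r = 1513 km = 1.513×10⁶ m.
Circular speed v_c = √(μ/r) = 856.1 m/s.
Escape speed v_esc = √(2μ/r) = √2 × v_c = 1211 m/s.
Δv = v_esc − v_c = 354.6 m/s.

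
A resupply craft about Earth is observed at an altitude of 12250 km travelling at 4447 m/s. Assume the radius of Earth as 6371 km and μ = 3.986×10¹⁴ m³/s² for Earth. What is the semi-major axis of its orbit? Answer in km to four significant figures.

r = 6371 + 12250 = 18621 km = 1.862×10⁷ m.
Vis-viva rearranged: 1/a = 2/r − v²/μ = 1.074×10⁻⁷ − 4.961×10⁻⁸ = 5.779×10⁻⁸ m⁻¹.
a = 1.730×10⁷ m = 17303 km.

a ≈ 17300 km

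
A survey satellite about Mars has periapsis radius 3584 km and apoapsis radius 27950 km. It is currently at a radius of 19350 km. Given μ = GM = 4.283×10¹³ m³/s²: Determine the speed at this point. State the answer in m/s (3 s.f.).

Semi-major axis a = (r_p + r_a)/2 = 15767 km = 1.577×10⁷ m.
Vis-viva: v² = μ(2/r − 1/a) = 4.283×10¹³ × (1.034×10⁻⁷ − 6.342×10⁻⁸) = 1.710×10⁶ m²/s².
v = 1308 m/s.

v ≈ 1310 m/s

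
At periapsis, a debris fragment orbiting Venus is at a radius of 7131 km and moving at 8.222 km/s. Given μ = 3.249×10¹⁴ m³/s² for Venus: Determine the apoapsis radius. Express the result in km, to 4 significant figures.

r_p = 7.131×10⁶ m.
Specific energy ε = v²/2 − μ/r = -1.176×10⁷ J/kg, so a = −μ/(2ε) = 1.381×10⁷ m.
The apsides satisfy r_p + r_a = 2a, so the apoapsis radius is 2a − r_p = 2.049×10⁷ m = 20494 km.

apoapsis radius ≈ 20490 km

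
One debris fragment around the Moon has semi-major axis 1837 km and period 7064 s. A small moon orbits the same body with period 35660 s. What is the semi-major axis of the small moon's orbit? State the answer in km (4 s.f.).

a₂ ≈ 5406 km

Kepler's third law: a³ ∝ T², so a₂ = a₁ (T₂/T₁)^(2/3).
T₂/T₁ = 5.048, (T₂/T₁)^(2/3) = 2.943.
a₂ = 1837 × 2.943 = 5406 km.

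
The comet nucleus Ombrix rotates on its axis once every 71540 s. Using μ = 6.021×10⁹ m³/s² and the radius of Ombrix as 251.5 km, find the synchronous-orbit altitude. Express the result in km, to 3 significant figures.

h_sync ≈ 669 km

A synchronous orbit has period T, so by Kepler's third law a = (μT²/4π²)^(1/3).
μT²/4π² = 6.021×10⁹ × (7.154×10⁴)² / 39.48 = 7.806×10¹⁷ m³.
a = 9.207×10⁵ m = 920.74 km.
Altitude h = a − R = 920.74 − 251.5 = 669.24 km.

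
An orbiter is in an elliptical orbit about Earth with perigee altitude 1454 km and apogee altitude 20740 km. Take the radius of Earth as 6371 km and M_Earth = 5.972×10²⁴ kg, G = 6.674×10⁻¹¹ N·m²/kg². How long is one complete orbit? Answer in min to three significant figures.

μ = GM = 6.674×10⁻¹¹ × 5.972×10²⁴ = 3.986×10¹⁴ m³/s².
r_p = 6371 + 1454 = 7825.0 km = 7.8250×10⁶ m.
r_a = 6371 + 20740 = 27111 km = 2.7111×10⁷ m.
Semi-major axis a = (r_p + r_a)/2 = (7825.0 + 27111)/2 = 17468 km = 1.747×10⁷ m.
By Kepler's third law T = 2π√(a³/μ) = 2π × 3.657×10³ = 2.298×10⁴ s.
= 382.9 min.

T ≈ 383 min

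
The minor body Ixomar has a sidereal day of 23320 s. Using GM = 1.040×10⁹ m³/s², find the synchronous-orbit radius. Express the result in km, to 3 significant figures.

r_sync ≈ 243 km

A synchronous orbit has period T, so by Kepler's third law a = (μT²/4π²)^(1/3).
μT²/4π² = 1.040×10⁹ × (2.332×10⁴)² / 39.48 = 1.433×10¹⁶ m³.
a = 2.429×10⁵ m = 242.87 km.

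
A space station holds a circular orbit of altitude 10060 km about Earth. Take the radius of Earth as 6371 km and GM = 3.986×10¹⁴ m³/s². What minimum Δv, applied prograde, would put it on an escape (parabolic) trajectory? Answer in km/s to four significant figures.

r = 6371 + 10060 = 16431 km = 1.6431×10⁷ m.
Circular speed v_c = √(μ/r) = 4925 m/s.
Escape speed v_esc = √(2μ/r) = √2 × v_c = 6965 m/s.
Δv = v_esc − v_c = 2040 m/s = 2.040 km/s.

Δv ≈ 2.040 km/s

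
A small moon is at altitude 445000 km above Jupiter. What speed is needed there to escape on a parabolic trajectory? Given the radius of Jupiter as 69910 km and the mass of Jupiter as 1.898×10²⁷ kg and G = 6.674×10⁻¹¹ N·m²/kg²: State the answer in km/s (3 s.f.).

v_esc ≈ 22.2 km/s

μ = GM = 6.674×10⁻¹¹ × 1.898×10²⁷ = 1.267×10¹⁷ m³/s².
r = 69910 + 445000 = 514910 km = 5.1491×10⁸ m.
Escape speed v_esc = √(2μ/r) = √(2 × 1.267×10¹⁷ / 5.149×10⁸) = √(4.920×10⁸) = 22180 m/s.
= 22.18 km/s.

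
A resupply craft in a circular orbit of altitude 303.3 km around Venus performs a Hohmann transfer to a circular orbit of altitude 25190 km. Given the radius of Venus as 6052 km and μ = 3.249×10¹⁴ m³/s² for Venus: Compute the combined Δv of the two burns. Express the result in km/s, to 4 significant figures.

Δv_total ≈ 3.417 km/s

r₁ = 6052 + 303.3 = 6355.3 km = 6.3553×10⁶ m.
r₂ = 6052 + 25190 = 31242 km = 3.1242×10⁷ m.
Transfer ellipse a_t = (r₁ + r₂)/2 = 1.880×10⁷ m.
At r₁: circular v_c1 = √(μ/r₁) = 7150 m/s; transfer-periapsis v_p = √[μ(2/r₁ − 1/a_t)] = 9217 m/s.
Δv₁ = v_p − v_c1 = 2067 m/s.
At r₂: circular v_c2 = √(μ/r₂) = 3225 m/s; transfer-apoapsis v_a = √[μ(2/r₂ − 1/a_t)] = 1875 m/s.
Δv₂ = v_c2 − v_a = 1350 m/s.
Total Δv = Δv₁ + Δv₂ = 3417 m/s = 3.417 km/s.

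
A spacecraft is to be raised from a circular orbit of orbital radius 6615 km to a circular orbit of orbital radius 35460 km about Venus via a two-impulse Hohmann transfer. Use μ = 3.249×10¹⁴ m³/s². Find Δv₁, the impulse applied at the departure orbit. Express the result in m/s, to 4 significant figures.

r₁ = 6615 km = 6.615×10⁶ m.
r₂ = 35460 km = 3.546×10⁷ m.
Transfer ellipse a_t = (r₁ + r₂)/2 = 2.104×10⁷ m.
At r₁: circular v_c1 = √(μ/r₁) = 7008 m/s; transfer-periapsis v_p = √[μ(2/r₁ − 1/a_t)] = 9099 m/s.
Δv₁ = v_p − v_c1 = 2091 m/s.

Δv ≈ 2091 m/s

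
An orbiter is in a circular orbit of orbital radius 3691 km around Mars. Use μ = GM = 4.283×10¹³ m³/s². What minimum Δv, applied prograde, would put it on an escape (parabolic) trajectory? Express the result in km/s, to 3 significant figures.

Δv ≈ 1.41 km/s

r = 3691 km = 3.691×10⁶ m.
Circular speed v_c = √(μ/r) = 3406 m/s.
Escape speed v_esc = √(2μ/r) = √2 × v_c = 4817 m/s.
Δv = v_esc − v_c = 1411 m/s = 1.411 km/s.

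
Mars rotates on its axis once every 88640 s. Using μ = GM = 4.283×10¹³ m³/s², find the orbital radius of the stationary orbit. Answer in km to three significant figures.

A synchronous orbit has period T, so by Kepler's third law a = (μT²/4π²)^(1/3).
μT²/4π² = 4.283×10¹³ × (8.864×10⁴)² / 39.48 = 8.524×10²¹ m³.
a = 2.043×10⁷ m = 20428 km.

r_sync ≈ 20400 km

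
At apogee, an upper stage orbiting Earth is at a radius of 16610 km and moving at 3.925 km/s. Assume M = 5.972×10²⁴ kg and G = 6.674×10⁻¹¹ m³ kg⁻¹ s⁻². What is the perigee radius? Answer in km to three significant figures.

μ = GM = 6.674×10⁻¹¹ × 5.972×10²⁴ = 3.986×10¹⁴ m³/s².
r_a = 1.661×10⁷ m.
Specific energy ε = v²/2 − μ/r = -1.629×10⁷ J/kg, so a = −μ/(2ε) = 1.223×10⁷ m.
The apsides satisfy r_p + r_a = 2a, so the perigee radius is 2a − r_a = 7.853×10⁶ m = 7852.7 km.

perigee radius ≈ 7850 km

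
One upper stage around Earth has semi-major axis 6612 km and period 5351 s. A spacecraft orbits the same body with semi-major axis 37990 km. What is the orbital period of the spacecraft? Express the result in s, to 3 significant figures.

T₂ ≈ 73700 s

Kepler's third law: T² ∝ a³, so T₂ = T₁ (a₂/a₁)^(3/2).
a₂/a₁ = 5.746, (a₂/a₁)^(3/2) = 13.77.
T₂ = 5351 × 13.77 = 73700 s.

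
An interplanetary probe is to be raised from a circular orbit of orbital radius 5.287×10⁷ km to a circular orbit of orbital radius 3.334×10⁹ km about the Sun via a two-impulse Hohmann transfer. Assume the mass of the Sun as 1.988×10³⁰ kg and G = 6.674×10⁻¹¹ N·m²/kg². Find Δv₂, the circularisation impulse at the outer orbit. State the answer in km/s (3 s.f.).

Δv ≈ 5.19 km/s

μ = GM = 6.674×10⁻¹¹ × 1.988×10³⁰ = 1.327×10²⁰ m³/s².
r₁ = 5.287×10⁷ km = 5.287×10¹⁰ m.
r₂ = 3.334×10⁹ km = 3.334×10¹² m.
Transfer ellipse a_t = (r₁ + r₂)/2 = 1.693×10¹² m.
At r₁: circular v_c1 = √(μ/r₁) = 50100 m/s; transfer-perihelion v_p = √[μ(2/r₁ − 1/a_t)] = 70290 m/s.
At r₂: circular v_c2 = √(μ/r₂) = 6308 m/s; transfer-aphelion v_a = √[μ(2/r₂ − 1/a_t)] = 1115 m/s.
Δv₂ = v_c2 − v_a = 5194 m/s.
= 5.194 km/s.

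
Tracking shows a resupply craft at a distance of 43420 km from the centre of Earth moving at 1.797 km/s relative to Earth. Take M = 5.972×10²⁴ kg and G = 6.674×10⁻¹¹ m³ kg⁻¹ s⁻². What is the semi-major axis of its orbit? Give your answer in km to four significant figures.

a ≈ 26340 km

μ = GM = 6.674×10⁻¹¹ × 5.972×10²⁴ = 3.986×10¹⁴ m³/s².
r = 4.342×10⁷ m.
Vis-viva rearranged: 1/a = 2/r − v²/μ = 4.606×10⁻⁸ − 8.102×10⁻⁹ = 3.796×10⁻⁸ m⁻¹.
a = 2.634×10⁷ m = 26344 km.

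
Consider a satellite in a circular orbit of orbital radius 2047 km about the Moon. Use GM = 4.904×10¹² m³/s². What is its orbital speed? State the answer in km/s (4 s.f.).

r = 2047 km = 2.047×10⁶ m.
For a circular orbit v = √(μ/r) = √(4.904×10¹² / 2.047×10⁶) = √(2.396×10⁶) = 1548 m/s.
That is 1.548 km/s.

v ≈ 1.548 km/s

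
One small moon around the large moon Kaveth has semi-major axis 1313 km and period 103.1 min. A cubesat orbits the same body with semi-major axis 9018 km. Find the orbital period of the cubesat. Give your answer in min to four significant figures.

Kepler's third law: T² ∝ a³, so T₂ = T₁ (a₂/a₁)^(3/2).
a₂/a₁ = 6.868, (a₂/a₁)^(3/2) = 18.00.
T₂ = 103.1 × 18.00 = 1856 min.

T₂ ≈ 1856 min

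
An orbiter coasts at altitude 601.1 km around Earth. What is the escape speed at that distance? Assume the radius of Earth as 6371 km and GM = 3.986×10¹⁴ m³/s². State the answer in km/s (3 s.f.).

v_esc ≈ 10.7 km/s

r = 6371 + 601.1 = 6972.1 km = 6.9721×10⁶ m.
Escape speed v_esc = √(2μ/r) = √(2 × 3.986×10¹⁴ / 6.972×10⁶) = √(1.143×10⁸) = 10690 m/s.
= 10.69 km/s.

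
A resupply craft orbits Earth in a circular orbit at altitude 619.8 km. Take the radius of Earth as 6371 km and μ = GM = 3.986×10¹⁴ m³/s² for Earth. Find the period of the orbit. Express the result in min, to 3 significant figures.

T ≈ 97.0 min

r = 6371 + 619.8 = 6990.8 km = 6.9908×10⁶ m.
Kepler's third law: T = 2π√(r³/μ) = 2π√((6.991×10⁶)³ / 3.986×10¹⁴).
r³/μ = 8.571×10⁵ s², so T = 2π × 9.258×10² = 5.817×10³ s.
Converting: 5.817×10³ s ÷ 60.00 = 96.95 min.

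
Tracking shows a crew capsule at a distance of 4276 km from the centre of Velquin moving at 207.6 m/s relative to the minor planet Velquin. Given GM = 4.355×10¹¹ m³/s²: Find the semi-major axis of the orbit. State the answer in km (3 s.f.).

r = 4.276×10⁶ m.
Specific orbital energy ε = v²/2 − μ/r = (207.6)²/2 − 4.355×10¹¹/4.276×10⁶ = -8.030×10⁴ J/kg.
Since ε = −μ/(2a), a = −μ/(2ε) = 2.712×10⁶ m = 2711.8 km.

a ≈ 2710 km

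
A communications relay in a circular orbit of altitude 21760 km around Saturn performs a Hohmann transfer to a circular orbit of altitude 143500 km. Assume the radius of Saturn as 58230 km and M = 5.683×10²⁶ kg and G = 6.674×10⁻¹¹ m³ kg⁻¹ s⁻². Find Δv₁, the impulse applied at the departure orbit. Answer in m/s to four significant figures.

Δv ≈ 4284 m/s

μ = GM = 6.674×10⁻¹¹ × 5.683×10²⁶ = 3.793×10¹⁶ m³/s².
r₁ = 58230 + 21760 = 79990 km = 7.9990×10⁷ m.
r₂ = 58230 + 143500 = 201730 km = 2.0173×10⁸ m.
Transfer ellipse a_t = (r₁ + r₂)/2 = 1.409×10⁸ m.
At r₁: circular v_c1 = √(μ/r₁) = 21780 m/s; transfer-perikrone v_p = √[μ(2/r₁ − 1/a_t)] = 26060 m/s.
Δv₁ = v_p − v_c1 = 4284 m/s.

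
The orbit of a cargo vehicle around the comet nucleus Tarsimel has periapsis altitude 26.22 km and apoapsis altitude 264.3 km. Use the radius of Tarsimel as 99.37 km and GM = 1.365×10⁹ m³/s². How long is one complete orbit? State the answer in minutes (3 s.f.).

r_p = 99.37 + 26.22 = 125.59 km = 1.2559×10⁵ m.
r_a = 99.37 + 264.3 = 363.67 km = 3.6367×10⁵ m.
Semi-major axis a = (r_p + r_a)/2 = (125.59 + 363.67)/2 = 244.63 km = 2.446×10⁵ m.
By Kepler's third law T = 2π√(a³/μ) = 2π × 3.275×10³ = 2.058×10⁴ s.
= 342.9 minutes.

T ≈ 343 minutes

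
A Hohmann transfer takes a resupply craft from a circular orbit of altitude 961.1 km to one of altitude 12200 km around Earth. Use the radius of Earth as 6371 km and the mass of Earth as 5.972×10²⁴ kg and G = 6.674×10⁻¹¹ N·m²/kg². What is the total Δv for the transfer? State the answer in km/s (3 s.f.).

Δv_total ≈ 2.60 km/s

μ = GM = 6.674×10⁻¹¹ × 5.972×10²⁴ = 3.986×10¹⁴ m³/s².
r₁ = 6371 + 961.1 = 7332.1 km = 7.3321×10⁶ m.
r₂ = 6371 + 12200 = 18571 km = 1.8571×10⁷ m.
Transfer ellipse a_t = (r₁ + r₂)/2 = 1.295×10⁷ m.
At r₁: circular v_c1 = √(μ/r₁) = 7373 m/s; transfer-perigee v_p = √[μ(2/r₁ − 1/a_t)] = 8829 m/s.
Δv₁ = v_p − v_c1 = 1456 m/s.
At r₂: circular v_c2 = √(μ/r₂) = 4633 m/s; transfer-apogee v_a = √[μ(2/r₂ − 1/a_t)] = 3486 m/s.
Δv₂ = v_c2 − v_a = 1147 m/s.
Total Δv = Δv₁ + Δv₂ = 2603 m/s = 2.603 km/s.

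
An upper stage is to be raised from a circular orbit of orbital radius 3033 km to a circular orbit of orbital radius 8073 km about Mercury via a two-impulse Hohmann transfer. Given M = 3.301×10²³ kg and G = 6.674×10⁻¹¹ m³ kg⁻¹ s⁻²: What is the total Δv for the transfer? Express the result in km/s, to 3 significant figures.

Δv_total ≈ 0.986 km/s

μ = GM = 6.674×10⁻¹¹ × 3.301×10²³ = 2.203×10¹³ m³/s².
r₁ = 3033 km = 3.033×10⁶ m.
r₂ = 8073 km = 8.073×10⁶ m.
Transfer ellipse a_t = (r₁ + r₂)/2 = 5.553×10⁶ m.
At r₁: circular v_c1 = √(μ/r₁) = 2695 m/s; transfer-periherm v_p = √[μ(2/r₁ − 1/a_t)] = 3250 m/s.
Δv₁ = v_p − v_c1 = 554.5 m/s.
At r₂: circular v_c2 = √(μ/r₂) = 1652 m/s; transfer-apoherm v_a = √[μ(2/r₂ − 1/a_t)] = 1221 m/s.
Δv₂ = v_c2 − v_a = 431.1 m/s.
Total Δv = Δv₁ + Δv₂ = 985.6 m/s = 0.9856 km/s.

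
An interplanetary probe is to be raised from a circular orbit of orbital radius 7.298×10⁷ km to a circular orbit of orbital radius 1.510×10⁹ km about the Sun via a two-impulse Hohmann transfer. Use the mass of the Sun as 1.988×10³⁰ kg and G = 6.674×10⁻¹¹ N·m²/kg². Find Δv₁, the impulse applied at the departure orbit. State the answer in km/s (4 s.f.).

μ = GM = 6.674×10⁻¹¹ × 1.988×10³⁰ = 1.327×10²⁰ m³/s².
r₁ = 7.298×10⁷ km = 7.298×10¹⁰ m.
r₂ = 1.510×10⁹ km = 1.510×10¹² m.
Transfer ellipse a_t = (r₁ + r₂)/2 = 7.915×10¹¹ m.
At r₁: circular v_c1 = √(μ/r₁) = 42640 m/s; transfer-perihelion v_p = √[μ(2/r₁ − 1/a_t)] = 58890 m/s.
Δv₁ = v_p − v_c1 = 16250 m/s.
= 16.25 km/s.

Δv ≈ 16.25 km/s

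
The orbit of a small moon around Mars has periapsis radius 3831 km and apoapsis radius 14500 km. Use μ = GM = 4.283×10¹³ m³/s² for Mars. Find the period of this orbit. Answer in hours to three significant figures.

Semi-major axis a = (r_p + r_a)/2 = (3831.0 + 14500)/2 = 9165.5 km = 9.166×10⁶ m.
By Kepler's third law T = 2π√(a³/μ) = 2π × 4.240×10³ = 2.664×10⁴ s.
= 7.400 hours.

T ≈ 7.40 hours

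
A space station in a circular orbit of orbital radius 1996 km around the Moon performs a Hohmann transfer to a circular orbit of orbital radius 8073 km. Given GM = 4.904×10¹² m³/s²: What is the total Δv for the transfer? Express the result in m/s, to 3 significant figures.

r₁ = 1996 km = 1.996×10⁶ m.
r₂ = 8073 km = 8.073×10⁶ m.
Transfer ellipse a_t = (r₁ + r₂)/2 = 5.034×10⁶ m.
At r₁: circular v_c1 = √(μ/r₁) = 1567 m/s; transfer-perilune v_p = √[μ(2/r₁ − 1/a_t)] = 1985 m/s.
Δv₁ = v_p − v_c1 = 417.4 m/s.
At r₂: circular v_c2 = √(μ/r₂) = 779.4 m/s; transfer-apolune v_a = √[μ(2/r₂ − 1/a_t)] = 490.7 m/s.
Δv₂ = v_c2 − v_a = 288.6 m/s.
Total Δv = Δv₁ + Δv₂ = 706.1 m/s.

Δv_total ≈ 706 m/s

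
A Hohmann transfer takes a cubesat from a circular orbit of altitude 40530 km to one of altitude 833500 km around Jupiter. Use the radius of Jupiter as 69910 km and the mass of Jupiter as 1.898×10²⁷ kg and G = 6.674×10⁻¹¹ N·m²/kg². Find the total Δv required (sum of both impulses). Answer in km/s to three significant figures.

μ = GM = 6.674×10⁻¹¹ × 1.898×10²⁷ = 1.267×10¹⁷ m³/s².
r₁ = 69910 + 40530 = 110440 km = 1.1044×10⁸ m.
r₂ = 69910 + 833500 = 903410 km = 9.0341×10⁸ m.
Transfer ellipse a_t = (r₁ + r₂)/2 = 5.069×10⁸ m.
At r₁: circular v_c1 = √(μ/r₁) = 33870 m/s; transfer-perijove v_p = √[μ(2/r₁ − 1/a_t)] = 45210 m/s.
Δv₁ = v_p − v_c1 = 11340 m/s.
At r₂: circular v_c2 = √(μ/r₂) = 11840 m/s; transfer-apojove v_a = √[μ(2/r₂ − 1/a_t)] = 5527 m/s.
Δv₂ = v_c2 − v_a = 6314 m/s.
Total Δv = Δv₁ + Δv₂ = 17660 m/s = 17.66 km/s.

Δv_total ≈ 17.7 km/s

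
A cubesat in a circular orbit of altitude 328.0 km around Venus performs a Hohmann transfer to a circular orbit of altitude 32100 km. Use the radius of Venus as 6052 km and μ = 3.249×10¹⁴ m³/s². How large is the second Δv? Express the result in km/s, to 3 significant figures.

r₁ = 6052 + 328.0 = 6380.0 km = 6.3800×10⁶ m.
r₂ = 6052 + 32100 = 38152 km = 3.8152×10⁷ m.
Transfer ellipse a_t = (r₁ + r₂)/2 = 2.227×10⁷ m.
At r₁: circular v_c1 = √(μ/r₁) = 7136 m/s; transfer-periapsis v_p = √[μ(2/r₁ − 1/a_t)] = 9341 m/s.
At r₂: circular v_c2 = √(μ/r₂) = 2918 m/s; transfer-apoapsis v_a = √[μ(2/r₂ − 1/a_t)] = 1562 m/s.
Δv₂ = v_c2 − v_a = 1356 m/s.
= 1.356 km/s.

Δv ≈ 1.36 km/s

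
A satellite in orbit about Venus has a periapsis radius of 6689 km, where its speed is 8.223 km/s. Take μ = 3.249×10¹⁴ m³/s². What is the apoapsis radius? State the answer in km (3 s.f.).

apoapsis radius ≈ 15300 km

r_p = 6.689×10⁶ m.
Specific energy ε = v²/2 − μ/r = -1.476×10⁷ J/kg, so a = −μ/(2ε) = 1.100×10⁷ m.
The apsides satisfy r_p + r_a = 2a, so the apoapsis radius is 2a − r_p = 1.532×10⁷ m = 15318 km.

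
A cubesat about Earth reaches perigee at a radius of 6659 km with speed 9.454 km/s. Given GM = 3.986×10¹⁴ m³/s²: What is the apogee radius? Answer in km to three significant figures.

r_p = 6.659×10⁶ m.
Specific energy ε = v²/2 − μ/r = -1.517×10⁷ J/kg, so a = −μ/(2ε) = 1.314×10⁷ m.
The apsides satisfy r_p + r_a = 2a, so the apogee radius is 2a − r_p = 1.962×10⁷ m = 19617 km.

apogee radius ≈ 19600 km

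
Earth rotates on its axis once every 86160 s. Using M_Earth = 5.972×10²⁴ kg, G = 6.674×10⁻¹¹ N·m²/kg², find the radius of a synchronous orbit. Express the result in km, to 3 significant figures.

r_sync ≈ 42200 km

μ = GM = 6.674×10⁻¹¹ × 5.972×10²⁴ = 3.986×10¹⁴ m³/s².
A synchronous orbit has period T, so by Kepler's third law a = (μT²/4π²)^(1/3).
μT²/4π² = 3.986×10¹⁴ × (8.616×10⁴)² / 39.48 = 7.495×10²² m³.
a = 4.216×10⁷ m = 42162 km.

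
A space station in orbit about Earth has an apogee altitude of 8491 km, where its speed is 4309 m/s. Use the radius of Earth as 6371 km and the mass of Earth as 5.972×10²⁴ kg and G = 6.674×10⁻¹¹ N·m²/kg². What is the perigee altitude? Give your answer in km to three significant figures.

μ = GM = 6.674×10⁻¹¹ × 5.972×10²⁴ = 3.986×10¹⁴ m³/s².
r_a = 6371 + 8491 = 14862 km = 1.486×10⁷ m.
Specific energy ε = v²/2 − μ/r = -1.753×10⁷ J/kg, so a = −μ/(2ε) = 1.137×10⁷ m.
The apsides satisfy r_p + r_a = 2a, so the perigee radius is 2a − r_a = 7.869×10⁶ m = 7868.8 km.
Perigee altitude = 7868.8 − 6371 = 1497.8 km.

perigee altitude ≈ 1500 km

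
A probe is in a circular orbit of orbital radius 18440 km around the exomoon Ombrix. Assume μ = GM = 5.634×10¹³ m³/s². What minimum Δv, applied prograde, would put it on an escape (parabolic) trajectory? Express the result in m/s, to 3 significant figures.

r = 18440 km = 1.844×10⁷ m.
Circular speed v_c = √(μ/r) = 1748 m/s.
Escape speed v_esc = √(2μ/r) = √2 × v_c = 2472 m/s.
Δv = v_esc − v_c = 724.0 m/s.

Δv ≈ 724 m/s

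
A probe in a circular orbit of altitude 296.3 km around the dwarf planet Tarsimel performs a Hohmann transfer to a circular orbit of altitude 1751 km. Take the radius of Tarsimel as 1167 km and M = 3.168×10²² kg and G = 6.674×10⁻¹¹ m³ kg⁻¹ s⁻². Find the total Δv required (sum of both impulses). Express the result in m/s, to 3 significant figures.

Δv_total ≈ 341 m/s

μ = GM = 6.674×10⁻¹¹ × 3.168×10²² = 2.114×10¹² m³/s².
r₁ = 1167 + 296.3 = 1463.3 km = 1.4633×10⁶ m.
r₂ = 1167 + 1751 = 2918.0 km = 2.9180×10⁶ m.
Transfer ellipse a_t = (r₁ + r₂)/2 = 2.191×10⁶ m.
At r₁: circular v_c1 = √(μ/r₁) = 1202 m/s; transfer-periapsis v_p = √[μ(2/r₁ − 1/a_t)] = 1387 m/s.
Δv₁ = v_p − v_c1 = 185.3 m/s.
At r₂: circular v_c2 = √(μ/r₂) = 851.2 m/s; transfer-apoapsis v_a = √[μ(2/r₂ − 1/a_t)] = 695.7 m/s.
Δv₂ = v_c2 − v_a = 155.5 m/s.
Total Δv = Δv₁ + Δv₂ = 340.8 m/s.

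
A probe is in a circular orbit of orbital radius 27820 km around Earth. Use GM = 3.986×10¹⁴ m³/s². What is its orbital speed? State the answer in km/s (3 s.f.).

v ≈ 3.79 km/s

r = 27820 km = 2.782×10⁷ m.
For a circular orbit v = √(μ/r) = √(3.986×10¹⁴ / 2.782×10⁷) = √(1.433×10⁷) = 3785 m/s.
That is 3.785 km/s.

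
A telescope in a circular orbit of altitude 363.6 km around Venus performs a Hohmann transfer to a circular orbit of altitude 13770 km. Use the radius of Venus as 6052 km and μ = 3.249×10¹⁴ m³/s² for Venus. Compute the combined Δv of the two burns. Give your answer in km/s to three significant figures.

r₁ = 6052 + 363.6 = 6415.6 km = 6.4156×10⁶ m.
r₂ = 6052 + 13770 = 19822 km = 1.9822×10⁷ m.
Transfer ellipse a_t = (r₁ + r₂)/2 = 1.312×10⁷ m.
At r₁: circular v_c1 = √(μ/r₁) = 7116 m/s; transfer-periapsis v_p = √[μ(2/r₁ − 1/a_t)] = 8747 m/s.
Δv₁ = v_p − v_c1 = 1631 m/s.
At r₂: circular v_c2 = √(μ/r₂) = 4049 m/s; transfer-apoapsis v_a = √[μ(2/r₂ − 1/a_t)] = 2831 m/s.
Δv₂ = v_c2 − v_a = 1217 m/s.
Total Δv = Δv₁ + Δv₂ = 2848 m/s = 2.848 km/s.

Δv_total ≈ 2.85 km/s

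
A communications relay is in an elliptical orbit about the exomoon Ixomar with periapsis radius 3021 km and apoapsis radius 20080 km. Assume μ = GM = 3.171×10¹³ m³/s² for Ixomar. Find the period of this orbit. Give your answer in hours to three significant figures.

Semi-major axis a = (r_p + r_a)/2 = (3021.0 + 20080)/2 = 11550 km = 1.155×10⁷ m.
By Kepler's third law T = 2π√(a³/μ) = 2π × 6.971×10³ = 4.380×10⁴ s.
= 12.17 hours.

T ≈ 12.2 hours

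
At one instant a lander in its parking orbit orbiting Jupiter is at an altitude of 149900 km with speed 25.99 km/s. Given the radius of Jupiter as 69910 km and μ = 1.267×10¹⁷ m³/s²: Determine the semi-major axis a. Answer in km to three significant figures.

r = 69910 + 149900 = 2.1981×10⁵ km = 2.198×10⁸ m.
Specific orbital energy ε = v²/2 − μ/r = (25990)²/2 − 1.267×10¹⁷/2.198×10⁸ = -2.387×10⁸ J/kg.
Since ε = −μ/(2a), a = −μ/(2ε) = 2.654×10⁸ m = 2.6543×10⁵ km.

a ≈ 2.65×10⁵ km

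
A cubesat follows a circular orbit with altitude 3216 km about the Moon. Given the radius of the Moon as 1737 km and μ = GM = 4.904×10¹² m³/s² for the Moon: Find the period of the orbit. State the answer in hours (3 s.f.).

r = 1737 + 3216 = 4953.0 km = 4.9530×10⁶ m.
Kepler's third law: T = 2π√(r³/μ) = 2π√((4.953×10⁶)³ / 4.904×10¹²).
r³/μ = 2.478×10⁷ s², so T = 2π × 4.978×10³ = 3.128×10⁴ s.
Converting: 3.128×10⁴ s ÷ 3600 = 8.688 hours.

T ≈ 8.69 hours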